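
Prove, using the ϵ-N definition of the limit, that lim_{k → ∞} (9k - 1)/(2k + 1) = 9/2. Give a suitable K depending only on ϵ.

Let ϵ > 0 be given. For k ≥ 1, |(9k - 1)/(2k + 1) − (9/2)| = |-11|/(2(2k + 1)) = 11/(2(2k + 1)).
Since 2k + 1 ≥ 2k for k ≥ 1, this is ≤ 11/(2·2k) = (11/4)/k.
So |(9k - 1)/(2k + 1) − (9/2)| < ϵ whenever k > (11/4)/ϵ.
Take K = (11/4)/ϵ. If k > K then |(9k - 1)/(2k + 1) − (9/2)| ≤ (11/4)/k < ϵ.

K = (11/4)/ϵ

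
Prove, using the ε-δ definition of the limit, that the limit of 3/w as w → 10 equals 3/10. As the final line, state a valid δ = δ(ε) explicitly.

δ = min(5, (50/3)ε)

Let ε > 0 be given. We seek δ > 0 such that 0 < |w − 10| < δ implies |3/w − (3/10)| < ε.
|3/w − (3/10)| = 3·|10 − w|/(10·|w|) = 3|w − 10|/(10|w|).
Restrict δ ≤ 5. Then |w − 10| < 5 gives |w| > 5, so 10|w| > 50.
Then |3/w − (3/10)| < 3|w − 10|/50, which is < ε when |w − 10| < (50/3)ε.
Take δ = min(5, (50/3)ε). Then 0 < |w − 10| < δ gives both |w − 10| < 5 and |w − 10| < (50/3)ε, so |3/w − (3/10)| < ε.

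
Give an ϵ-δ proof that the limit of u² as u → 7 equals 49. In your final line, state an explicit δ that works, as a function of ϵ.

δ = min(1, ϵ/15)

Fix ϵ > 0. We seek δ > 0 with 0 < |u − 7| < δ ⇒ |u² − 49| < ϵ.
Factor: u² − 49 = (u − 7)(u + 7), so |u² − 49| = |u − 7|·|u + 7|.
Restrict δ ≤ 1. Then |u − 7| < 1 gives |u| < 8, so by the triangle inequality |u + 7| ≤ 8 + 7 = 15.
Hence |u² − 49| ≤ 15|u − 7|, which is < ϵ once |u − 7| < ϵ/15.
Take δ = min(1, ϵ/15). If 0 < |u − 7| < δ then both bounds hold and |u² − 49| ≤ 15|u − 7| < 15·(ϵ/15) = ϵ.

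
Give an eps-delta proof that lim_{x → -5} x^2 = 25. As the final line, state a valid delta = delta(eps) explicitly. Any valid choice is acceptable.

delta = min(2, eps/12)

Fix eps > 0. We seek delta > 0 with 0 < |x + 5| < delta ⇒ |x^2 − 25| < eps.
Factor: x^2 − 25 = (x + 5)(x - 5), so |x^2 − 25| = |x + 5|·|x - 5|.
Impose delta ≤ 2 so that |x| < 7; then |x - 5| ≤ 12.
Hence |x^2 − 25| ≤ 12|x + 5|, which is < eps once |x + 5| < eps/12.
Take delta = min(2, eps/12). If 0 < |x + 5| < delta then both bounds hold and |x^2 − 25| ≤ 12|x + 5| < 12·(eps/12) = eps.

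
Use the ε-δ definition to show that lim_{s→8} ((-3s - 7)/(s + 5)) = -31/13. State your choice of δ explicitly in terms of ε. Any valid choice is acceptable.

Let ε > 0 be given. We want δ > 0 with 0 < |s − 8| < δ ⇒ |(-3s - 7)/(s + 5) + 31/13| < ε.
Combining over a common denominator, (-3s - 7)/(s + 5) + 31/13 = [(-3s - 7)·13 − (-31)·(s + 5)] / [13·(s + 5)] = -8(s − 8) / (13(s + 5)).
So |(-3s - 7)/(s + 5) + 31/13| = 8|s − 8| / (13·|s + 5|).
Require δ ≤ 13/2, so |s + 5| ≥ |13| − |s − 8| > 13 − 13/2 = 13/2.
Hence |(-3s - 7)/(s + 5) + 31/13| < 8|s − 8|/(13·(13/2)) = (16/169)|s − 8|, which is < ε once |s − 8| < (169/16)ε.
Take δ = min(13/2, (169/16)ε). Then 0 < |s − 8| < δ forces both bounds, so |(-3s - 7)/(s + 5) + 31/13| < ε.

δ = min(13/2, (169/16)ε)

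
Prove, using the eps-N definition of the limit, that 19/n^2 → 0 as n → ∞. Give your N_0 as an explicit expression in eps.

Let eps > 0. For n ≥ 1, |19/n^2 − 0| = 19/n^2.
19/n^2 < eps ⇔ n^2 > 19/eps ⇔ n > (19/eps)^{1/2}.
Take N_0 = (19/eps)^{1/2}. Then n > N_0 implies 19/n^2 < eps.

N_0 = (19/eps)^{1/2}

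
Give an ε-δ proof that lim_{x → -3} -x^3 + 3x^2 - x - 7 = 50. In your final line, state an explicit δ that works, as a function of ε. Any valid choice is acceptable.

Let ε > 0 be given. We want δ > 0 such that 0 < |x + 3| < δ implies |(-x^3 + 3x^2 - x - 7) − 50| < ε.
(-x^3 + 3x^2 - x - 7) − 50 = -x^3 + 3x^2 - x - 57 = (x + 3)(-x^2 + 6x - 19).
So |(-x^3 + 3x^2 - x - 7) − 50| = |x + 3|·|-x^2 + 6x - 19|.
Require δ ≤ 2. Then |x + 3| < 2 gives |x| < 5, and by the triangle inequality |-x^2 + 6x - 19| ≤ 5^2 + 6·5 + 19 = 74.
Hence |(-x^3 + 3x^2 - x - 7) − 50| ≤ 74|x + 3| < ε provided |x + 3| < ε/74.
Take δ = min(2, ε/74). Then 0 < |x + 3| < δ gives both |x + 3| < 2 and |x + 3| < ε/74, so |(-x^3 + 3x^2 - x - 7) − 50| < ε.

δ = min(2, ε/74)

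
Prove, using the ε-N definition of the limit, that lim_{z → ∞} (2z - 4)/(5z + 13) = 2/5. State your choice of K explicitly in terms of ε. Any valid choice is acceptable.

K = (46/25)/ε

Suppose ε > 0. We seek K > 0 such that z > K implies |(2z - 4)/(5z + 13) − (2/5)| < ε.
(2z - 4)/(5z + 13) − (2/5) = (5(2z - 4) − 2(5z + 13)) / (5(5z + 13)) = -46/(5(5z + 13)).
For z > 0 we have 5z + 13 > 5z, so |(2z - 4)/(5z + 13) − (2/5)| = 46/(5(5z + 13)) < 46/(5·5z) = (46/25)/z.
Thus |(2z - 4)/(5z + 13) − (2/5)| < ε whenever z > (46/25)/ε.
Take K = (46/25)/ε. If z > K then |(2z - 4)/(5z + 13) − (2/5)| < (46/25)/z < ε.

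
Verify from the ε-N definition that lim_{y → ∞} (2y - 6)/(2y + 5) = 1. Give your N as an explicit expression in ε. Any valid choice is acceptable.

Let ε > 0 be given. We seek N > 0 such that y > N implies |(2y - 6)/(2y + 5) − 1| < ε.
(2y - 6)/(2y + 5) − 1 = (2(2y - 6) − 2(2y + 5)) / (2(2y + 5)) = -22/(2(2y + 5)).
For y > 0 we have 2y + 5 > 2y, so |(2y - 6)/(2y + 5) − 1| = 22/(2(2y + 5)) < 22/(2·2y) = (11/2)/y.
Thus |(2y - 6)/(2y + 5) − 1| < ε whenever y > (11/2)/ε.
Take N = (11/2)/ε. If y > N then |(2y - 6)/(2y + 5) − 1| < (11/2)/y < ε.

N = (11/2)/ε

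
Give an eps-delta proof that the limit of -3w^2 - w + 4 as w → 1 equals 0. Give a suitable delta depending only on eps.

delta = min(1, eps/10)

Suppose eps > 0. We want delta > 0 such that 0 < |w − 1| < delta implies |(-3w^2 - w + 4)| < eps.
(-3w^2 - w + 4) = -3w^2 - w + 4 = (w − 1)(-3w - 4).
So |(-3w^2 - w + 4)| = |w − 1|·|-3w - 4|.
Assume first that |w − 1| < 1, so |w| < 2. Then |-3w - 4| ≤ 3·2 + 4 = 10.
Hence |(-3w^2 - w + 4)| ≤ 10|w − 1| < eps provided |w − 1| < eps/10.
Choosing delta = min(1, eps/10) ensures both conditions, hence |(-3w^2 - w + 4)| < eps.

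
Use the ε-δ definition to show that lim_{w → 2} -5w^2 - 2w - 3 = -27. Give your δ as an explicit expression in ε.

Let ε > 0. We want δ > 0 such that 0 < |w − 2| < δ implies |(-5w^2 - 2w - 3) + 27| < ε.
(-5w^2 - 2w - 3) + 27 = -5w^2 - 2w + 24 = (w − 2)(-5w - 12).
So |(-5w^2 - 2w - 3) + 27| = |w − 2|·|-5w - 12|.
Require δ ≤ 1. Then |w − 2| < 1 gives |w| < 3, and by the triangle inequality |-5w - 12| ≤ 5·3 + 12 = 27.
Hence |(-5w^2 - 2w - 3) + 27| ≤ 27|w − 2| < ε provided |w − 2| < ε/27.
Choosing δ = min(1, ε/27) ensures both conditions, hence |(-5w^2 - 2w - 3) + 27| < ε.

δ = min(1, ε/27)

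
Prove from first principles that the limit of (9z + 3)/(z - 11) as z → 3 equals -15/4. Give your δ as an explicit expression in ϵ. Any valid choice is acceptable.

δ = min(4, (16/51)ϵ)

Let ϵ > 0 be given. We want δ > 0 with 0 < |z − 3| < δ ⇒ |(9z + 3)/(z - 11) + 15/4| < ϵ.
Combining over a common denominator, (9z + 3)/(z - 11) + 15/4 = [(9z + 3)·(-8) − 30·(z - 11)] / [(-8)·(z - 11)] = -102(z − 3) / ((-8)(z - 11)).
So |(9z + 3)/(z - 11) + 15/4| = 102|z − 3| / (8·|z − 11|).
Restrict δ ≤ 4. Then |z − 3| < 4 gives |z − 11| = |(z − 3) + (-8)| ≥ 8 − 4 = 4.
Hence |(9z + 3)/(z - 11) + 15/4| < 102|z − 3|/(8·4) = (51/16)|z − 3|, which is < ϵ once |z − 3| < (16/51)ϵ.
Take δ = min(4, (16/51)ϵ). Then 0 < |z − 3| < δ forces both bounds, so |(9z + 3)/(z - 11) + 15/4| < ϵ.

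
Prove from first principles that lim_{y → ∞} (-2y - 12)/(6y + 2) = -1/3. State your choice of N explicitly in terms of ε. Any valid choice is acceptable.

N = (17/9)/ε

Suppose ε > 0. We seek N > 0 such that y > N implies |(-2y - 12)/(6y + 2) + 1/3| < ε.
(-2y - 12)/(6y + 2) + 1/3 = (6(-2y - 12) − (-2)(6y + 2)) / (6(6y + 2)) = -68/(6(6y + 2)).
For y > 0 we have 6y + 2 > 6y, so |(-2y - 12)/(6y + 2) + 1/3| = 68/(6(6y + 2)) < 68/(6·6y) = (17/9)/y.
Thus |(-2y - 12)/(6y + 2) + 1/3| < ε whenever y > (17/9)/ε.
Take N = (17/9)/ε. If y > N then |(-2y - 12)/(6y + 2) + 1/3| < (17/9)/y < ε.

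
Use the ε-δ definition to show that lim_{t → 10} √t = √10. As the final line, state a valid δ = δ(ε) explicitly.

δ = min(10, √10·ε)

Let ε > 0. We want δ > 0 such that 0 < |t − 10| < δ implies |√t − √10| < ε.
Rationalise: √t − √10 = (t − 10)/(√t + √10), so |√t − √10| = |t − 10|/(√t + √10).
Restrict δ ≤ 10 so that |t − 10| < 10 forces t > 0, and then √t + √10 > √10.
Hence |√t − √10| < |t − 10|/√10, which is < ε once |t − 10| < √10·ε.
Take δ = min(10, √10·ε). If 0 < |t − 10| < δ then t > 0 and |√t − √10| < |t − 10|/√10 < ε.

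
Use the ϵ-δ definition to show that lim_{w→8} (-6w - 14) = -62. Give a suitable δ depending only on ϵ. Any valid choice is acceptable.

δ = ϵ/6

Let ϵ > 0. We need δ > 0 so that 0 < |w − 8| < δ implies |(-6w - 14) + 62| < ϵ.
|(-6w - 14) + 62| = |-6w + 48| = 6|w − 8|.
Thus it suffices that |w − 8| < ϵ/6.
Take δ = ϵ/6. If 0 < |w − 8| < δ then |(-6w - 14) + 62| = 6|w − 8| < 6·(ϵ/6) = ϵ.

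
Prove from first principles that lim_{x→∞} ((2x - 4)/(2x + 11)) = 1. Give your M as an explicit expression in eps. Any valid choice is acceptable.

Let eps > 0 be given. We seek M > 0 such that x > M implies |(2x - 4)/(2x + 11) − 1| < eps.
(2x - 4)/(2x + 11) − 1 = (2(2x - 4) − 2(2x + 11)) / (2(2x + 11)) = -30/(2(2x + 11)).
For x > 0 we have 2x + 11 > 2x, so |(2x - 4)/(2x + 11) − 1| = 30/(2(2x + 11)) < 30/(2·2x) = (15/2)/x.
Thus |(2x - 4)/(2x + 11) − 1| < eps whenever x > (15/2)/eps.
Take M = (15/2)/eps. If x > M then |(2x - 4)/(2x + 11) − 1| < (15/2)/x < eps.

M = (15/2)/eps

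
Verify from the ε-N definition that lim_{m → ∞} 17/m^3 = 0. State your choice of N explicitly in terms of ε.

Let ε > 0 be given. For m ≥ 1, |17/m^3 − 0| = 17/m^3.
17/m^3 < ε ⇔ m^3 > 17/ε ⇔ m > (17/ε)^{1/3}.
Take N = (17/ε)^{1/3}. Then m > N implies 17/m^3 < ε.

N = (17/ε)^{1/3}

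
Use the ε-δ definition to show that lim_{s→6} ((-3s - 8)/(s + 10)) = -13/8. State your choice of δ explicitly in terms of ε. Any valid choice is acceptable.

Fix ε > 0. We want δ > 0 with 0 < |s − 6| < δ ⇒ |(-3s - 8)/(s + 10) + 13/8| < ε.
Combining over a common denominator, (-3s - 8)/(s + 10) + 13/8 = [(-3s - 8)·16 − (-26)·(s + 10)] / [16·(s + 10)] = -22(s − 6) / (16(s + 10)).
So |(-3s - 8)/(s + 10) + 13/8| = 22|s − 6| / (16·|s + 10|).
Require δ ≤ 8, so |s + 10| ≥ |16| − |s − 6| > 16 − 8 = 8.
Hence |(-3s - 8)/(s + 10) + 13/8| < 22|s − 6|/(16·8) = (11/64)|s − 6|, which is < ε once |s − 6| < (64/11)ε.
Take δ = min(8, (64/11)ε). Then 0 < |s − 6| < δ forces both bounds, so |(-3s - 8)/(s + 10) + 13/8| < ε.

δ = min(8, (64/11)ε)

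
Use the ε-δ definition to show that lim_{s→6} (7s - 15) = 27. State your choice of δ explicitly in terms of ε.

δ = ε/7

Fix ε > 0. We need δ > 0 so that 0 < |s − 6| < δ implies |(7s - 15) − 27| < ε.
Since (7s - 15) − 27 = 7(s − 6), we have |(7s - 15) − 27| = 7|s − 6|.
Thus it suffices that |s − 6| < ε/7.
Take δ = ε/7. If 0 < |s − 6| < δ then |(7s - 15) − 27| = 7|s − 6| < 7·(ε/7) = ε.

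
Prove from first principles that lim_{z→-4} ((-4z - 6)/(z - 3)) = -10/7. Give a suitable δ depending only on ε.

Fix ε > 0. We want δ > 0 with 0 < |z + 4| < δ ⇒ |(-4z - 6)/(z - 3) + 10/7| < ε.
Combining over a common denominator, (-4z - 6)/(z - 3) + 10/7 = [(-4z - 6)·(-7) − 10·(z - 3)] / [(-7)·(z - 3)] = 18(z + 4) / ((-7)(z - 3)).
So |(-4z - 6)/(z - 3) + 10/7| = 18|z + 4| / (7·|z − 3|).
Restrict δ ≤ 7/2. Then |z + 4| < 7/2 gives |z − 3| = |(z + 4) + (-7)| ≥ 7 − 7/2 = 7/2.
Hence |(-4z - 6)/(z - 3) + 10/7| < 18|z + 4|/(7·(7/2)) = (36/49)|z + 4|, which is < ε once |z + 4| < (49/36)ε.
Take δ = min(7/2, (49/36)ε). Then 0 < |z + 4| < δ forces both bounds, so |(-4z - 6)/(z - 3) + 10/7| < ε.

δ = min(7/2, (49/36)ε)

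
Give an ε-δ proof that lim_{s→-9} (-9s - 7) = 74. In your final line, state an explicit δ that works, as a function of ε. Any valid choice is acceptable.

δ = ε/9

Fix ε > 0. We need δ > 0 so that 0 < |s + 9| < δ implies |(-9s - 7) − 74| < ε.
|(-9s - 7) − 74| = |-9s - 81| = 9|s + 9|.
Thus it suffices that |s + 9| < ε/9.
Choosing δ = ε/9 gives |(-9s - 7) − 74| = 9|s + 9| < ε whenever |s + 9| < δ.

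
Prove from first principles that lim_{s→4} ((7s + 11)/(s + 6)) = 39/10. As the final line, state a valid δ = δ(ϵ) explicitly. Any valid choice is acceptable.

δ = min(5, (50/31)ϵ)

Fix ϵ > 0. We want δ > 0 with 0 < |s − 4| < δ ⇒ |(7s + 11)/(s + 6) − (39/10)| < ϵ.
Combining over a common denominator, (7s + 11)/(s + 6) − (39/10) = [(7s + 11)·10 − 39·(s + 6)] / [10·(s + 6)] = 31(s − 4) / (10(s + 6)).
So |(7s + 11)/(s + 6) − (39/10)| = 31|s − 4| / (10·|s + 6|).
Require δ ≤ 5, so |s + 6| ≥ |10| − |s − 4| > 10 − 5 = 5.
Hence |(7s + 11)/(s + 6) − (39/10)| < 31|s − 4|/(10·5) = (31/50)|s − 4|, which is < ϵ once |s − 4| < (50/31)ϵ.
Take δ = min(5, (50/31)ϵ). Then 0 < |s − 4| < δ forces both bounds, so |(7s + 11)/(s + 6) − (39/10)| < ϵ.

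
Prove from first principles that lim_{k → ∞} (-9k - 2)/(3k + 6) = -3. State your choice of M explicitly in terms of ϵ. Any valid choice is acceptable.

M = (16/3)/ϵ

Fix ϵ > 0. For k ≥ 1, |(-9k - 2)/(3k + 6) + 3| = |48|/(3(3k + 6)) = 48/(3(3k + 6)).
Since 3k + 6 ≥ 3k for k ≥ 1, this is ≤ 48/(3·3k) = (16/3)/k.
So |(-9k - 2)/(3k + 6) + 3| < ϵ whenever k > (16/3)/ϵ.
Take M = (16/3)/ϵ. If k > M then |(-9k - 2)/(3k + 6) + 3| ≤ (16/3)/k < ϵ.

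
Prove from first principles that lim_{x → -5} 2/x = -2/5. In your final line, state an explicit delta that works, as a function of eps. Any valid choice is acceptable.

Let eps > 0 be given. We seek delta > 0 such that 0 < |x + 5| < delta implies |2/x + 2/5| < eps.
|2/x + 2/5| = 2·|-5 − x|/(5·|x|) = 2|x + 5|/(5|x|).
Require delta ≤ 5/2 so that |x| > 5 − 5/2 = 5/2, hence 5|x| > 25/2.
Then |2/x + 2/5| < 2|x + 5|/(25/2), which is < eps when |x + 5| < (25/4)eps.
Take delta = min(5/2, (25/4)eps). Then 0 < |x + 5| < delta gives both |x + 5| < 5/2 and |x + 5| < (25/4)eps, so |2/x + 2/5| < eps.

delta = min(5/2, (25/4)eps)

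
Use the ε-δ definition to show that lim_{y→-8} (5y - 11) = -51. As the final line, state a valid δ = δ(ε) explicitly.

Suppose ε > 0. We need δ > 0 so that 0 < |y + 8| < δ implies |(5y - 11) + 51| < ε.
|(5y - 11) + 51| = |5y + 40| = 5|y + 8|.
So 5|y + 8| < ε exactly when |y + 8| < ε/5.
Choosing δ = ε/5 gives |(5y - 11) + 51| = 5|y + 8| < ε whenever |y + 8| < δ.

δ = ε/5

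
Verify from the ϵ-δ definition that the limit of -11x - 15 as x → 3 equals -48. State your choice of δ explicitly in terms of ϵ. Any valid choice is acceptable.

δ = ϵ/11

Suppose ϵ > 0. We need δ > 0 so that 0 < |x − 3| < δ implies |(-11x - 15) + 48| < ϵ.
|(-11x - 15) + 48| = |-11x + 33| = 11|x − 3|.
Thus it suffices that |x − 3| < ϵ/11.
Take δ = ϵ/11. If 0 < |x − 3| < δ then |(-11x - 15) + 48| = 11|x − 3| < 11·(ϵ/11) = ϵ.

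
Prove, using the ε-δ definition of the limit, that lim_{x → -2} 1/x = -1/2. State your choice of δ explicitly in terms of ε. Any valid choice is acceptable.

Fix ε > 0. We seek δ > 0 such that 0 < |x + 2| < δ implies |1/x + 1/2| < ε.
|1/x + 1/2| = |-2 − x|/(2·|x|) = |x + 2|/(2|x|).
Require δ ≤ 1 so that |x| > 2 − 1 = 1, hence 2|x| > 2.
Then |1/x + 1/2| < |x + 2|/2, which is < ε when |x + 2| < 2ε.
Take δ = min(1, 2ε). Then 0 < |x + 2| < δ gives both |x + 2| < 1 and |x + 2| < 2ε, so |1/x + 1/2| < ε.

δ = min(1, 2ε)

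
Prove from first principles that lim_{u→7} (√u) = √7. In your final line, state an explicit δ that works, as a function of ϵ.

δ = min(7, √7·ϵ)

Fix ϵ > 0. We want δ > 0 such that 0 < |u − 7| < δ implies |√u − √7| < ϵ.
Multiplying by the conjugate, |√u − √7| = |u − 7|/(√u + √7).
Restrict δ ≤ 7 so that |u − 7| < 7 forces u > 0, and then √u + √7 > √7.
Hence |√u − √7| < |u − 7|/√7, which is < ϵ once |u − 7| < √7·ϵ.
Take δ = min(7, √7·ϵ). If 0 < |u − 7| < δ then u > 0 and |√u − √7| < |u − 7|/√7 < ϵ.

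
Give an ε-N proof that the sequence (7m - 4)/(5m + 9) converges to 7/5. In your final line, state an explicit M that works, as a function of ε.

M = (83/25)/ε

Let ε > 0 be given. For m ≥ 1, |(7m - 4)/(5m + 9) − (7/5)| = |-83|/(5(5m + 9)) = 83/(5(5m + 9)).
Since 5m + 9 ≥ 5m for m ≥ 1, this is ≤ 83/(5·5m) = (83/25)/m.
So |(7m - 4)/(5m + 9) − (7/5)| < ε whenever m > (83/25)/ε.
Take M = (83/25)/ε. If m > M then |(7m - 4)/(5m + 9) − (7/5)| ≤ (83/25)/m < ε.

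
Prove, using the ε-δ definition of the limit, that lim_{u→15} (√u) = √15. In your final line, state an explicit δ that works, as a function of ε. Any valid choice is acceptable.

Let ε > 0 be given. We want δ > 0 such that 0 < |u − 15| < δ implies |√u − √15| < ε.
Multiplying by the conjugate, |√u − √15| = |u − 15|/(√u + √15).
Restrict δ ≤ 15 so that |u − 15| < 15 forces u > 0, and then √u + √15 > √15.
Hence |√u − √15| < |u − 15|/√15, which is < ε once |u − 15| < √15·ε.
Take δ = min(15, √15·ε). If 0 < |u − 15| < δ then u > 0 and |√u − √15| < |u − 15|/√15 < ε.

δ = min(15, √15·ε)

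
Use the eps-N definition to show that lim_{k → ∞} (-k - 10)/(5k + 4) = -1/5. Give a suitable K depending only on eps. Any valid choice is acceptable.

K = (46/25)/eps

Fix eps > 0. For k ≥ 1, |(-k - 10)/(5k + 4) + 1/5| = |-46|/(5(5k + 4)) = 46/(5(5k + 4)).
Since 5k + 4 ≥ 5k for k ≥ 1, this is ≤ 46/(5·5k) = (46/25)/k.
So |(-k - 10)/(5k + 4) + 1/5| < eps whenever k > (46/25)/eps.
Take K = (46/25)/eps. If k > K then |(-k - 10)/(5k + 4) + 1/5| ≤ (46/25)/k < eps.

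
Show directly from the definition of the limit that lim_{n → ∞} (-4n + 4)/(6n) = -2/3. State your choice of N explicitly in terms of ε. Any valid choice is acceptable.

N = (2/3)/ε

Suppose ε > 0. For n ≥ 1, |(-4n + 4)/(6n) + 2/3| = |24|/(6(6n)) = 24/(6(6n)).
Since 6n ≥ 6n for n ≥ 1, this is ≤ 24/(6·6n) = (2/3)/n.
So |(-4n + 4)/(6n) + 2/3| < ε whenever n > (2/3)/ε.
Take N = (2/3)/ε. If n > N then |(-4n + 4)/(6n) + 2/3| ≤ (2/3)/n < ε.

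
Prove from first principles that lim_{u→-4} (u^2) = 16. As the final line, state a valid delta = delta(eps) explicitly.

delta = min(2, eps/10)

Fix eps > 0. We seek delta > 0 with 0 < |u + 4| < delta ⇒ |u^2 − 16| < eps.
Factor: u^2 − 16 = (u + 4)(u - 4), so |u^2 − 16| = |u + 4|·|u - 4|.
Restrict delta ≤ 2. Then |u + 4| < 2 gives |u| < 6, so by the triangle inequality |u - 4| ≤ 6 + 4 = 10.
Hence |u^2 − 16| ≤ 10|u + 4|, which is < eps once |u + 4| < eps/10.
Take delta = min(2, eps/10). If 0 < |u + 4| < delta then both bounds hold and |u^2 − 16| ≤ 10|u + 4| < 10·(eps/10) = eps.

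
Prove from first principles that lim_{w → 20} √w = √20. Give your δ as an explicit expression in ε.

δ = min(20, √20·ε)

Fix ε > 0. We want δ > 0 such that 0 < |w − 20| < δ implies |√w − √20| < ε.
Rationalise: √w − √20 = (w − 20)/(√w + √20), so |√w − √20| = |w − 20|/(√w + √20).
Restrict δ ≤ 20 so that |w − 20| < 20 forces w > 0, and then √w + √20 > √20.
Hence |√w − √20| < |w − 20|/√20, which is < ε once |w − 20| < √20·ε.
Take δ = min(20, √20·ε). If 0 < |w − 20| < δ then w > 0 and |√w − √20| < |w − 20|/√20 < ε.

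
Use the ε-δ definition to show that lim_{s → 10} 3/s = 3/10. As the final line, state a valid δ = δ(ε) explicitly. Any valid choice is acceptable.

δ = min(5, (50/3)ε)

Let ε > 0. We seek δ > 0 such that 0 < |s − 10| < δ implies |3/s − (3/10)| < ε.
|3/s − (3/10)| = 3·|10 − s|/(10·|s|) = 3|s − 10|/(10|s|).
Require δ ≤ 5 so that |s| > 10 − 5 = 5, hence 10|s| > 50.
Then |3/s − (3/10)| < 3|s − 10|/50, which is < ε when |s − 10| < (50/3)ε.
Take δ = min(5, (50/3)ε). Then 0 < |s − 10| < δ gives both |s − 10| < 5 and |s − 10| < (50/3)ε, so |3/s − (3/10)| < ε.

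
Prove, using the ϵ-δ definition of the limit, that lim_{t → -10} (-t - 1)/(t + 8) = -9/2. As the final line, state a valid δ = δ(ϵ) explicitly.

Let ϵ > 0 be given. We want δ > 0 with 0 < |t + 10| < δ ⇒ |(-t - 1)/(t + 8) + 9/2| < ϵ.
Combining over a common denominator, (-t - 1)/(t + 8) + 9/2 = [(-t - 1)·(-2) − 9·(t + 8)] / [(-2)·(t + 8)] = -7(t + 10) / ((-2)(t + 8)).
So |(-t - 1)/(t + 8) + 9/2| = 7|t + 10| / (2·|t + 8|).
Require δ ≤ 1, so |t + 8| ≥ |-2| − |t + 10| > 2 − 1 = 1.
Hence |(-t - 1)/(t + 8) + 9/2| < 7|t + 10|/(2·1) = (7/2)|t + 10|, which is < ϵ once |t + 10| < (2/7)ϵ.
Take δ = min(1, (2/7)ϵ). Then 0 < |t + 10| < δ forces both bounds, so |(-t - 1)/(t + 8) + 9/2| < ϵ.

δ = min(1, (2/7)ϵ)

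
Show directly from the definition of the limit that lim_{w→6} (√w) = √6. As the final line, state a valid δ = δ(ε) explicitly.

Let ε > 0. We want δ > 0 such that 0 < |w − 6| < δ implies |√w − √6| < ε.
Rationalise: √w − √6 = (w − 6)/(√w + √6), so |√w − √6| = |w − 6|/(√w + √6).
Restrict δ ≤ 6 so that |w − 6| < 6 forces w > 0, and then √w + √6 > √6.
Hence |√w − √6| < |w − 6|/√6, which is < ε once |w − 6| < √6·ε.
Take δ = min(6, √6·ε). If 0 < |w − 6| < δ then w > 0 and |√w − √6| < |w − 6|/√6 < ε.

δ = min(6, √6·ε)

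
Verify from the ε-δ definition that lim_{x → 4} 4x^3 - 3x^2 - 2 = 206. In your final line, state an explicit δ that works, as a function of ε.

δ = min(1, ε/217)

Suppose ε > 0. We want δ > 0 such that 0 < |x − 4| < δ implies |(4x^3 - 3x^2 - 2) − 206| < ε.
(4x^3 - 3x^2 - 2) − 206 = 4x^3 - 3x^2 - 208 = (x − 4)(4x^2 + 13x + 52).
So |(4x^3 - 3x^2 - 2) − 206| = |x − 4|·|4x^2 + 13x + 52|.
Assume first that |x − 4| < 1, so |x| < 5. Then |4x^2 + 13x + 52| ≤ 4·5^2 + 13·5 + 52 = 217.
Hence |(4x^3 - 3x^2 - 2) − 206| ≤ 217|x − 4| < ε provided |x − 4| < ε/217.
Choosing δ = min(1, ε/217) ensures both conditions, hence |(4x^3 - 3x^2 - 2) − 206| < ε.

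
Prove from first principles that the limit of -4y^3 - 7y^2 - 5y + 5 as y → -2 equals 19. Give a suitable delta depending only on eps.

delta = min(1, eps/46)

Let eps > 0 be given. We want delta > 0 such that 0 < |y + 2| < delta implies |(-4y^3 - 7y^2 - 5y + 5) − 19| < eps.
(-4y^3 - 7y^2 - 5y + 5) − 19 = -4y^3 - 7y^2 - 5y - 14 = (y + 2)(-4y^2 + y - 7).
So |(-4y^3 - 7y^2 - 5y + 5) − 19| = |y + 2|·|-4y^2 + y - 7|.
Require delta ≤ 1. Then |y + 2| < 1 gives |y| < 3, and by the triangle inequality |-4y^2 + y - 7| ≤ 4·3^2 + 3 + 7 = 46.
Hence |(-4y^3 - 7y^2 - 5y + 5) − 19| ≤ 46|y + 2| < eps provided |y + 2| < eps/46.
Choosing delta = min(1, eps/46) ensures both conditions, hence |(-4y^3 - 7y^2 - 5y + 5) − 19| < eps.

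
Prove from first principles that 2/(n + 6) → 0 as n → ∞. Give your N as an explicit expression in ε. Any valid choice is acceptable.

N = 2/ε

Fix ε > 0. For n ≥ 1, |2/(n + 6) − 0| = 2/(n + 6) ≤ 2/n.
We need 2/n < ε, i.e. n > 2/ε.
Take N = 2/ε. If n > N then |2/(n + 6)| ≤ 2/n < ε.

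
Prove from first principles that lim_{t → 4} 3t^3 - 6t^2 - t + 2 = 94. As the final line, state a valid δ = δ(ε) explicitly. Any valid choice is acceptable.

Let ε > 0 be given. We want δ > 0 such that 0 < |t − 4| < δ implies |(3t^3 - 6t^2 - t + 2) − 94| < ε.
(3t^3 - 6t^2 - t + 2) − 94 = 3t^3 - 6t^2 - t - 92 = (t − 4)(3t^2 + 6t + 23).
So |(3t^3 - 6t^2 - t + 2) − 94| = |t − 4|·|3t^2 + 6t + 23|.
Assume first that |t − 4| < 1, so |t| < 5. Then |3t^2 + 6t + 23| ≤ 3·5^2 + 6·5 + 23 = 128.
Hence |(3t^3 - 6t^2 - t + 2) − 94| ≤ 128|t − 4| < ε provided |t − 4| < ε/128.
Choosing δ = min(1, ε/128) ensures both conditions, hence |(3t^3 - 6t^2 - t + 2) − 94| < ε.

δ = min(1, ε/128)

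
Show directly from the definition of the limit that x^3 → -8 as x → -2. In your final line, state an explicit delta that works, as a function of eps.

delta = min(1, eps/19)

Fix eps > 0. We seek delta > 0 with 0 < |x + 2| < delta ⇒ |x^3 + 8| < eps.
Factor: x^3 + 8 = (x + 2)(x^2 - 2x + 4), so |x^3 + 8| = |x + 2|·|x^2 - 2x + 4|.
Restrict delta ≤ 1. Then |x + 2| < 1 gives |x| < 3, so by the triangle inequality |x^2 - 2x + 4| ≤ 3^2 + 2·3 + 4 = 19.
Hence |x^3 + 8| ≤ 19|x + 2|, which is < eps once |x + 2| < eps/19.
Take delta = min(1, eps/19). If 0 < |x + 2| < delta then both bounds hold and |x^3 + 8| ≤ 19|x + 2| < 19·(eps/19) = eps.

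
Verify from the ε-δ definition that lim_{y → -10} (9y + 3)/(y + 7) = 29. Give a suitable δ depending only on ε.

δ = min(3/2, (3/40)ε)

Let ε > 0 be given. We want δ > 0 with 0 < |y + 10| < δ ⇒ |(9y + 3)/(y + 7) − 29| < ε.
Combining over a common denominator, (9y + 3)/(y + 7) − 29 = [(9y + 3)·(-3) − (-87)·(y + 7)] / [(-3)·(y + 7)] = 60(y + 10) / ((-3)(y + 7)).
So |(9y + 3)/(y + 7) − 29| = 60|y + 10| / (3·|y + 7|).
Require δ ≤ 3/2, so |y + 7| ≥ |-3| − |y + 10| > 3 − 3/2 = 3/2.
Hence |(9y + 3)/(y + 7) − 29| < 60|y + 10|/(3·(3/2)) = (40/3)|y + 10|, which is < ε once |y + 10| < (3/40)ε.
Take δ = min(3/2, (3/40)ε). Then 0 < |y + 10| < δ forces both bounds, so |(9y + 3)/(y + 7) − 29| < ε.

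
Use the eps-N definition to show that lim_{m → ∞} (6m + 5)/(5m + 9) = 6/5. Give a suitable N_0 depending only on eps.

N_0 = (29/25)/eps

Let eps > 0. For m ≥ 1, |(6m + 5)/(5m + 9) − (6/5)| = |-29|/(5(5m + 9)) = 29/(5(5m + 9)).
Since 5m + 9 ≥ 5m for m ≥ 1, this is ≤ 29/(5·5m) = (29/25)/m.
So |(6m + 5)/(5m + 9) − (6/5)| < eps whenever m > (29/25)/eps.
Take N_0 = (29/25)/eps. If m > N_0 then |(6m + 5)/(5m + 9) − (6/5)| ≤ (29/25)/m < eps.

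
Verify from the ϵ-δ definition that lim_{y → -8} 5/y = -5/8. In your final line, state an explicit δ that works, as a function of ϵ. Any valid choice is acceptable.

δ = min(4, (32/5)ϵ)

Fix ϵ > 0. We seek δ > 0 such that 0 < |y + 8| < δ implies |5/y + 5/8| < ϵ.
|5/y + 5/8| = 5·|-8 − y|/(8·|y|) = 5|y + 8|/(8|y|).
Require δ ≤ 4 so that |y| > 8 − 4 = 4, hence 8|y| > 32.
Then |5/y + 5/8| < 5|y + 8|/32, which is < ϵ when |y + 8| < (32/5)ϵ.
Take δ = min(4, (32/5)ϵ). Then 0 < |y + 8| < δ gives both |y + 8| < 4 and |y + 8| < (32/5)ϵ, so |5/y + 5/8| < ϵ.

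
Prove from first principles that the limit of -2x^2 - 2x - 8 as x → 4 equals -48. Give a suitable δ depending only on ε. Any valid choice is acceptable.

δ = min(1, ε/20)

Suppose ε > 0. We want δ > 0 such that 0 < |x − 4| < δ implies |(-2x^2 - 2x - 8) + 48| < ε.
(-2x^2 - 2x - 8) + 48 = -2x^2 - 2x + 40 = (x − 4)(-2x - 10).
So |(-2x^2 - 2x - 8) + 48| = |x − 4|·|-2x - 10|.
Require δ ≤ 1. Then |x − 4| < 1 gives |x| < 5, and by the triangle inequality |-2x - 10| ≤ 2·5 + 10 = 20.
Hence |(-2x^2 - 2x - 8) + 48| ≤ 20|x − 4| < ε provided |x − 4| < ε/20.
Take δ = min(1, ε/20). Then 0 < |x − 4| < δ gives both |x − 4| < 1 and |x − 4| < ε/20, so |(-2x^2 - 2x - 8) + 48| < ε.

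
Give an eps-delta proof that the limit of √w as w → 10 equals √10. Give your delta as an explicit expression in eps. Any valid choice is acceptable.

Fix eps > 0. We want delta > 0 such that 0 < |w − 10| < delta implies |√w − √10| < eps.
Rationalise: √w − √10 = (w − 10)/(√w + √10), so |√w − √10| = |w − 10|/(√w + √10).
Restrict delta ≤ 10 so that |w − 10| < 10 forces w > 0, and then √w + √10 > √10.
Hence |√w − √10| < |w − 10|/√10, which is < eps once |w − 10| < √10·eps.
Take delta = min(10, √10·eps). If 0 < |w − 10| < delta then w > 0 and |√w − √10| < |w − 10|/√10 < eps.

delta = min(10, √10·eps)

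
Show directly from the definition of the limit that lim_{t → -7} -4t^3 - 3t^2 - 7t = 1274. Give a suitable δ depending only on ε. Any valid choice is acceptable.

Let ε > 0. We want δ > 0 such that 0 < |t + 7| < δ implies |(-4t^3 - 3t^2 - 7t) − 1274| < ε.
(-4t^3 - 3t^2 - 7t) − 1274 = -4t^3 - 3t^2 - 7t - 1274 = (t + 7)(-4t^2 + 25t - 182).
So |(-4t^3 - 3t^2 - 7t) − 1274| = |t + 7|·|-4t^2 + 25t - 182|.
Require δ ≤ 1. Then |t + 7| < 1 gives |t| < 8, and by the triangle inequality |-4t^2 + 25t - 182| ≤ 4·8^2 + 25·8 + 182 = 638.
Hence |(-4t^3 - 3t^2 - 7t) − 1274| ≤ 638|t + 7| < ε provided |t + 7| < ε/638.
Take δ = min(1, ε/638). Then 0 < |t + 7| < δ gives both |t + 7| < 1 and |t + 7| < ε/638, so |(-4t^3 - 3t^2 - 7t) − 1274| < ε.

δ = min(1, ε/638)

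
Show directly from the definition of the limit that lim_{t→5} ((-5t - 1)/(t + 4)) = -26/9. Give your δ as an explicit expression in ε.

Let ε > 0. We want δ > 0 with 0 < |t − 5| < δ ⇒ |(-5t - 1)/(t + 4) + 26/9| < ε.
Combining over a common denominator, (-5t - 1)/(t + 4) + 26/9 = [(-5t - 1)·9 − (-26)·(t + 4)] / [9·(t + 4)] = -19(t − 5) / (9(t + 4)).
So |(-5t - 1)/(t + 4) + 26/9| = 19|t − 5| / (9·|t + 4|).
Restrict δ ≤ 9/2. Then |t − 5| < 9/2 gives |t + 4| = |(t − 5) + 9| ≥ 9 − 9/2 = 9/2.
Hence |(-5t - 1)/(t + 4) + 26/9| < 19|t − 5|/(9·(9/2)) = (38/81)|t − 5|, which is < ε once |t − 5| < (81/38)ε.
Take δ = min(9/2, (81/38)ε). Then 0 < |t − 5| < δ forces both bounds, so |(-5t - 1)/(t + 4) + 26/9| < ε.

δ = min(9/2, (81/38)ε)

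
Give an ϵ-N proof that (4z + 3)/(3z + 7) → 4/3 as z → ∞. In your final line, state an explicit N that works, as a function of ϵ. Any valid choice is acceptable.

Let ϵ > 0. We seek N > 0 such that z > N implies |(4z + 3)/(3z + 7) − (4/3)| < ϵ.
(4z + 3)/(3z + 7) − (4/3) = (3(4z + 3) − 4(3z + 7)) / (3(3z + 7)) = -19/(3(3z + 7)).
For z > 0 we have 3z + 7 > 3z, so |(4z + 3)/(3z + 7) − (4/3)| = 19/(3(3z + 7)) < 19/(3·3z) = (19/9)/z.
Thus |(4z + 3)/(3z + 7) − (4/3)| < ϵ whenever z > (19/9)/ϵ.
Take N = (19/9)/ϵ. If z > N then |(4z + 3)/(3z + 7) − (4/3)| < (19/9)/z < ϵ.

N = (19/9)/ϵ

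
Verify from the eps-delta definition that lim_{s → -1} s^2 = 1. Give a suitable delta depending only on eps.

delta = min(2, eps/4)

Let eps > 0 be given. We seek delta > 0 with 0 < |s + 1| < delta ⇒ |s^2 − 1| < eps.
Factor: s^2 − 1 = (s + 1)(s - 1), so |s^2 − 1| = |s + 1|·|s - 1|.
Impose delta ≤ 2 so that |s| < 3; then |s - 1| ≤ 4.
Hence |s^2 − 1| ≤ 4|s + 1|, which is < eps once |s + 1| < eps/4.
Take delta = min(2, eps/4). If 0 < |s + 1| < delta then both bounds hold and |s^2 − 1| ≤ 4|s + 1| < 4·(eps/4) = eps.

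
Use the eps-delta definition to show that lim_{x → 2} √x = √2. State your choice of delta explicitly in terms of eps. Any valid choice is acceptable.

Let eps > 0 be given. We want delta > 0 such that 0 < |x − 2| < delta implies |√x − √2| < eps.
Rationalise: √x − √2 = (x − 2)/(√x + √2), so |√x − √2| = |x − 2|/(√x + √2).
Restrict delta ≤ 2 so that |x − 2| < 2 forces x > 0, and then √x + √2 > √2.
Hence |√x − √2| < |x − 2|/√2, which is < eps once |x − 2| < √2·eps.
Take delta = min(2, √2·eps). If 0 < |x − 2| < delta then x > 0 and |√x − √2| < |x − 2|/√2 < eps.

delta = min(2, √2·eps)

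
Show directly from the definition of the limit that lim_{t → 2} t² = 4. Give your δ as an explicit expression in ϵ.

Let ϵ > 0. We seek δ > 0 with 0 < |t − 2| < δ ⇒ |t² − 4| < ϵ.
Factor: t² − 4 = (t − 2)(t + 2), so |t² − 4| = |t − 2|·|t + 2|.
Impose δ ≤ 2 so that |t| < 4; then |t + 2| ≤ 6.
Hence |t² − 4| ≤ 6|t − 2|, which is < ϵ once |t − 2| < ϵ/6.
Take δ = min(2, ϵ/6). If 0 < |t − 2| < δ then both bounds hold and |t² − 4| ≤ 6|t − 2| < 6·(ϵ/6) = ϵ.

δ = min(2, ϵ/6)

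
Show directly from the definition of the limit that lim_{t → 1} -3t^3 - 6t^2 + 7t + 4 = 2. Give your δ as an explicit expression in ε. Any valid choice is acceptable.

Let ε > 0 be given. We want δ > 0 such that 0 < |t − 1| < δ implies |(-3t^3 - 6t^2 + 7t + 4) − 2| < ε.
(-3t^3 - 6t^2 + 7t + 4) − 2 = -3t^3 - 6t^2 + 7t + 2 = (t − 1)(-3t^2 - 9t - 2).
So |(-3t^3 - 6t^2 + 7t + 4) − 2| = |t − 1|·|-3t^2 - 9t - 2|.
Require δ ≤ 1. Then |t − 1| < 1 gives |t| < 2, and by the triangle inequality |-3t^2 - 9t - 2| ≤ 3·2^2 + 9·2 + 2 = 32.
Hence |(-3t^3 - 6t^2 + 7t + 4) − 2| ≤ 32|t − 1| < ε provided |t − 1| < ε/32.
Take δ = min(1, ε/32). Then 0 < |t − 1| < δ gives both |t − 1| < 1 and |t − 1| < ε/32, so |(-3t^3 - 6t^2 + 7t + 4) − 2| < ε.

δ = min(1, ε/32)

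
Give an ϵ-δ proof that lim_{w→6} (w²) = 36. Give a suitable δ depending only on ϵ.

δ = min(2, ϵ/14)

Suppose ϵ > 0. We seek δ > 0 with 0 < |w − 6| < δ ⇒ |w² − 36| < ϵ.
Factor: w² − 36 = (w − 6)(w + 6), so |w² − 36| = |w − 6|·|w + 6|.
Restrict δ ≤ 2. Then |w − 6| < 2 gives |w| < 8, so by the triangle inequality |w + 6| ≤ 8 + 6 = 14.
Hence |w² − 36| ≤ 14|w − 6|, which is < ϵ once |w − 6| < ϵ/14.
Take δ = min(2, ϵ/14). If 0 < |w − 6| < δ then both bounds hold and |w² − 36| ≤ 14|w − 6| < 14·(ϵ/14) = ϵ.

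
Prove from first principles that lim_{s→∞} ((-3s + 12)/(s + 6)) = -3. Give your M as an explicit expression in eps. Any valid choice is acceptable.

Fix eps > 0. We seek M > 0 such that s > M implies |(-3s + 12)/(s + 6) + 3| < eps.
(-3s + 12)/(s + 6) + 3 = ((-3s + 12) − (-3)(s + 6)) / ((s + 6)) = 30/((s + 6)).
For s > 0 we have s + 6 > s, so |(-3s + 12)/(s + 6) + 3| = 30/((s + 6)) < 30/(s) = 30/s.
Thus |(-3s + 12)/(s + 6) + 3| < eps whenever s > 30/eps.
Take M = 30/eps. If s > M then |(-3s + 12)/(s + 6) + 3| < 30/s < eps.

M = 30/eps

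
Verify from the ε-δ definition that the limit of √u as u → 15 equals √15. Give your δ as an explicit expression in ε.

Let ε > 0 be given. We want δ > 0 such that 0 < |u − 15| < δ implies |√u − √15| < ε.
Multiplying by the conjugate, |√u − √15| = |u − 15|/(√u + √15).
Restrict δ ≤ 15 so that |u − 15| < 15 forces u > 0, and then √u + √15 > √15.
Hence |√u − √15| < |u − 15|/√15, which is < ε once |u − 15| < √15·ε.
Take δ = min(15, √15·ε). If 0 < |u − 15| < δ then u > 0 and |√u − √15| < |u − 15|/√15 < ε.

δ = min(15, √15·ε)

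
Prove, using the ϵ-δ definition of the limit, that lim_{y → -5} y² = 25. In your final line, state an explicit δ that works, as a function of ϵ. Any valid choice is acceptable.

Suppose ϵ > 0. We seek δ > 0 with 0 < |y + 5| < δ ⇒ |y² − 25| < ϵ.
Factor: y² − 25 = (y + 5)(y - 5), so |y² − 25| = |y + 5|·|y - 5|.
Restrict δ ≤ 1. Then |y + 5| < 1 gives |y| < 6, so by the triangle inequality |y - 5| ≤ 6 + 5 = 11.
Hence |y² − 25| ≤ 11|y + 5|, which is < ϵ once |y + 5| < ϵ/11.
Take δ = min(1, ϵ/11). If 0 < |y + 5| < δ then both bounds hold and |y² − 25| ≤ 11|y + 5| < 11·(ϵ/11) = ϵ.

δ = min(1, ϵ/11)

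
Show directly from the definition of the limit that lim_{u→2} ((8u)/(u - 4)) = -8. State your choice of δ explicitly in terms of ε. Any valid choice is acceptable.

Suppose ε > 0. We want δ > 0 with 0 < |u − 2| < δ ⇒ |(8u)/(u - 4) + 8| < ε.
Combining over a common denominator, (8u)/(u - 4) + 8 = [(8u)·(-2) − 16·(u - 4)] / [(-2)·(u - 4)] = -32(u − 2) / ((-2)(u - 4)).
So |(8u)/(u - 4) + 8| = 32|u − 2| / (2·|u − 4|).
Restrict δ ≤ 1. Then |u − 2| < 1 gives |u − 4| = |(u − 2) + (-2)| ≥ 2 − 1 = 1.
Hence |(8u)/(u - 4) + 8| < 32|u − 2|/(2·1) = 16|u − 2|, which is < ε once |u − 2| < (1/16)ε.
Take δ = min(1, (1/16)ε). Then 0 < |u − 2| < δ forces both bounds, so |(8u)/(u - 4) + 8| < ε.

δ = min(1, (1/16)ε)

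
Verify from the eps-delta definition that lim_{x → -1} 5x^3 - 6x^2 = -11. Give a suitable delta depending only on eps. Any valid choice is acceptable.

Let eps > 0 be given. We want delta > 0 such that 0 < |x + 1| < delta implies |(5x^3 - 6x^2) + 11| < eps.
(5x^3 - 6x^2) + 11 = 5x^3 - 6x^2 + 11 = (x + 1)(5x^2 - 11x + 11).
So |(5x^3 - 6x^2) + 11| = |x + 1|·|5x^2 - 11x + 11|.
Require delta ≤ 1. Then |x + 1| < 1 gives |x| < 2, and by the triangle inequality |5x^2 - 11x + 11| ≤ 5·2^2 + 11·2 + 11 = 53.
Hence |(5x^3 - 6x^2) + 11| ≤ 53|x + 1| < eps provided |x + 1| < eps/53.
Take delta = min(1, eps/53). Then 0 < |x + 1| < delta gives both |x + 1| < 1 and |x + 1| < eps/53, so |(5x^3 - 6x^2) + 11| < eps.

delta = min(1, eps/53)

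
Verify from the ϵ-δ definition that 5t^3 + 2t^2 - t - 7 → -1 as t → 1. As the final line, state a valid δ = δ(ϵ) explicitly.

Fix ϵ > 0. We want δ > 0 such that 0 < |t − 1| < δ implies |(5t^3 + 2t^2 - t - 7) + 1| < ϵ.
(5t^3 + 2t^2 - t - 7) + 1 = 5t^3 + 2t^2 - t - 6 = (t − 1)(5t^2 + 7t + 6).
So |(5t^3 + 2t^2 - t - 7) + 1| = |t − 1|·|5t^2 + 7t + 6|.
Assume first that |t − 1| < 1, so |t| < 2. Then |5t^2 + 7t + 6| ≤ 5·2^2 + 7·2 + 6 = 40.
Hence |(5t^3 + 2t^2 - t - 7) + 1| ≤ 40|t − 1| < ϵ provided |t − 1| < ϵ/40.
Take δ = min(1, ϵ/40). Then 0 < |t − 1| < δ gives both |t − 1| < 1 and |t − 1| < ϵ/40, so |(5t^3 + 2t^2 - t - 7) + 1| < ϵ.

δ = min(1, ϵ/40)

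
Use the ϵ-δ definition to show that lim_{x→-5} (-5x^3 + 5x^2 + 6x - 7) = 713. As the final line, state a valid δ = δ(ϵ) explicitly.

Fix ϵ > 0. We want δ > 0 such that 0 < |x + 5| < δ implies |(-5x^3 + 5x^2 + 6x - 7) − 713| < ϵ.
(-5x^3 + 5x^2 + 6x - 7) − 713 = -5x^3 + 5x^2 + 6x - 720 = (x + 5)(-5x^2 + 30x - 144).
So |(-5x^3 + 5x^2 + 6x - 7) − 713| = |x + 5|·|-5x^2 + 30x - 144|.
Assume first that |x + 5| < 1, so |x| < 6. Then |-5x^2 + 30x - 144| ≤ 5·6^2 + 30·6 + 144 = 504.
Hence |(-5x^3 + 5x^2 + 6x - 7) − 713| ≤ 504|x + 5| < ϵ provided |x + 5| < ϵ/504.
Choosing δ = min(1, ϵ/504) ensures both conditions, hence |(-5x^3 + 5x^2 + 6x - 7) − 713| < ϵ.

δ = min(1, ϵ/504)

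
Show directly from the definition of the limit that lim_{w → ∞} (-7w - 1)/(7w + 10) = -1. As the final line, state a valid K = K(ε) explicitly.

Suppose ε > 0. We seek K > 0 such that w > K implies |(-7w - 1)/(7w + 10) + 1| < ε.
(-7w - 1)/(7w + 10) + 1 = (7(-7w - 1) − (-7)(7w + 10)) / (7(7w + 10)) = 63/(7(7w + 10)).
For w > 0 we have 7w + 10 > 7w, so |(-7w - 1)/(7w + 10) + 1| = 63/(7(7w + 10)) < 63/(7·7w) = (9/7)/w.
Thus |(-7w - 1)/(7w + 10) + 1| < ε whenever w > (9/7)/ε.
Take K = (9/7)/ε. If w > K then |(-7w - 1)/(7w + 10) + 1| < (9/7)/w < ε.

K = (9/7)/ε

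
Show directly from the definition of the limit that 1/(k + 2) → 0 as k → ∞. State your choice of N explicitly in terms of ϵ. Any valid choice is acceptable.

N = 1/ϵ

Let ϵ > 0. For k ≥ 1, |1/(k + 2) − 0| = 1/(k + 2) ≤ 1/k.
We need 1/k < ϵ, i.e. k > 1/ϵ.
Take N = 1/ϵ. If k > N then |1/(k + 2)| ≤ 1/k < ϵ.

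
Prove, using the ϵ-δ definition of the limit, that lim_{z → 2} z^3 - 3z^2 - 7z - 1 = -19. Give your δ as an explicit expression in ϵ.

Suppose ϵ > 0. We want δ > 0 such that 0 < |z − 2| < δ implies |(z^3 - 3z^2 - 7z - 1) + 19| < ϵ.
(z^3 - 3z^2 - 7z - 1) + 19 = z^3 - 3z^2 - 7z + 18 = (z − 2)(z^2 - z - 9).
So |(z^3 - 3z^2 - 7z - 1) + 19| = |z − 2|·|z^2 - z - 9|.
Require δ ≤ 1. Then |z − 2| < 1 gives |z| < 3, and by the triangle inequality |z^2 - z - 9| ≤ 3^2 + 3 + 9 = 21.
Hence |(z^3 - 3z^2 - 7z - 1) + 19| ≤ 21|z − 2| < ϵ provided |z − 2| < ϵ/21.
Take δ = min(1, ϵ/21). Then 0 < |z − 2| < δ gives both |z − 2| < 1 and |z − 2| < ϵ/21, so |(z^3 - 3z^2 - 7z - 1) + 19| < ϵ.

δ = min(1, ϵ/21)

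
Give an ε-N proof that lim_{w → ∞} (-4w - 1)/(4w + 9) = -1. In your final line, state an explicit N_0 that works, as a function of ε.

N_0 = 2/ε

Let ε > 0. We seek N_0 > 0 such that w > N_0 implies |(-4w - 1)/(4w + 9) + 1| < ε.
(-4w - 1)/(4w + 9) + 1 = (4(-4w - 1) − (-4)(4w + 9)) / (4(4w + 9)) = 32/(4(4w + 9)).
For w > 0 we have 4w + 9 > 4w, so |(-4w - 1)/(4w + 9) + 1| = 32/(4(4w + 9)) < 32/(4·4w) = 2/w.
Thus |(-4w - 1)/(4w + 9) + 1| < ε whenever w > 2/ε.
Take N_0 = 2/ε. If w > N_0 then |(-4w - 1)/(4w + 9) + 1| < 2/w < ε.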